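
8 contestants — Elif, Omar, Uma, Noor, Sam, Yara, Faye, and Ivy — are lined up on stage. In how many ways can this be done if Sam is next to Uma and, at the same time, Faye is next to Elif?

Treat {Sam,Uma} as one block (2 orders) and {Faye,Elif} as another (2 orders).
That leaves 6 units to arrange: 2 × 2 × 6! = 4 × 720 = 2880.

2880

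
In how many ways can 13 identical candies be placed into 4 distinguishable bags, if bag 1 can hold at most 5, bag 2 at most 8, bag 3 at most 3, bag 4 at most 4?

86

Without the upper bounds there are C(16,3) = 560 ways to split 13 among 4 bags.
Subtract solutions that violate a single cap (substitute x_i' = x_i − (cap_i+1)): x_1 ≥ 6 gives C(10,3) = 120; x_2 ≥ 9 gives C(7,3) = 35; x_3 ≥ 4 gives C(12,3) = 220; x_4 ≥ 5 gives C(11,3) = 165. Together 540.
Add back pairs where two caps are both exceeded: 0 + 20 + 10 + 1 + 0 + 35 = 66.
By inclusion–exclusion the count is 560 − 540 + 66 = 86.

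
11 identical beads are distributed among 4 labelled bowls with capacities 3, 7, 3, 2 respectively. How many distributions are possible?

29

By stars and bars, unrestricted non-negative solutions to x_1+…+x_4 = 11 number C(11+3,3) = 364.
Subtract solutions that violate a single cap (substitute x_i' = x_i − (cap_i+1)): x_1 ≥ 4 gives C(10,3) = 120; x_2 ≥ 8 gives C(6,3) = 20; x_3 ≥ 4 gives C(10,3) = 120; x_4 ≥ 3 gives C(11,3) = 165. Together 425.
Add back pairs where two caps are both exceeded: 0 + 20 + 35 + 0 + 1 + 35 = 91.
Subtract triples: 0 + 0 + 1 + 0 = 1.
By inclusion–exclusion the count is 364 − 425 + 91 − 1 = 29.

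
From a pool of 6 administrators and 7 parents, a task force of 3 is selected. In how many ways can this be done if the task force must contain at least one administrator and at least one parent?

231

Total 3-person selections from all 13: C(13,3) = 286.
Selections missing a whole group: no administrators → C(7,3) = 35; no parents → C(6,3) = 20.
Both groups omitted at once is impossible, so 286 − 55 = 231.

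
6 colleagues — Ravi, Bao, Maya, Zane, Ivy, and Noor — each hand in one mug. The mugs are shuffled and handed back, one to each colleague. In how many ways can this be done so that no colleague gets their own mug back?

265

This is the derangement count D_6: permutations of 6 items with no fixed point.
By inclusion–exclusion this is Σ_{j=0}^{6} (−1)^j C(6,j)·(6−j)!.
Computing: 720 − 720 + 360 − 120 + 30 − 6 + 1 = 265.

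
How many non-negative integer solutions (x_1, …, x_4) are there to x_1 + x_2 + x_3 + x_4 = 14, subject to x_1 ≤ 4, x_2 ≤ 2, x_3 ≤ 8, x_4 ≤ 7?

By stars and bars, unrestricted non-negative solutions to x_1+…+x_4 = 14 number C(14+3,3) = 680.
Subtract solutions that violate a single cap (substitute x_i' = x_i − (cap_i+1)): x_1 ≥ 5 gives C(12,3) = 220; x_2 ≥ 3 gives C(14,3) = 364; x_3 ≥ 9 gives C(8,3) = 56; x_4 ≥ 8 gives C(9,3) = 84. Together 724.
Add back pairs where two caps are both exceeded: 84 + 1 + 4 + 10 + 20 + 0 = 119.
By inclusion–exclusion the count is 680 − 724 + 119 = 75.

75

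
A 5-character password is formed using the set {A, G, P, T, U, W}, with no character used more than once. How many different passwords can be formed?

720

This is a permutation of 5 out of 6: P(6,5) = 6!/1!.
That product is 6 × 5 × 4 × 3 × 2 = 720.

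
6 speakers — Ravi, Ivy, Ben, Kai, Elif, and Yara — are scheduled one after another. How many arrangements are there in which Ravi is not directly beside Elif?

There are 6! = 720 arrangements in all. If Ravi and Elif are adjacent, merging them into one block gives 2·(5)! = 240 arrangements.
So 720 − 240 = 480 arrangements keep them apart.

480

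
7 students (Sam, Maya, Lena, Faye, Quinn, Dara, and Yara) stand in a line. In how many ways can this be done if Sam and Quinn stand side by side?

Glue Sam and Quinn into one block (2 internal orders), leaving 6 units to arrange in a row.
That gives 2 × 6! = 2 × 720 = 1440.

1440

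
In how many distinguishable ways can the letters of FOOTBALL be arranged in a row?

10080

The 8 letters of FOOTBALL have repeats: L appearing twice and O appearing twice.
The number of distinct arrangements is 8!/(2!·2!) = 40320/4 = 10080.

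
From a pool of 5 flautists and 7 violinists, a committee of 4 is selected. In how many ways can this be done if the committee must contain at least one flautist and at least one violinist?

Unrestricted: C(12,4) = 495 ways to pick any 4 of the 12.
Selections missing a whole group: no flautists → C(7,4) = 35; no violinists → C(5,4) = 5.
Both groups omitted at once is impossible, so 495 − 40 = 455.

455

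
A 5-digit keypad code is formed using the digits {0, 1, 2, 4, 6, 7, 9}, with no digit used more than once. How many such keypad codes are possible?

With no repetition, fill the 5 digits in order: 7 choices, then 6, down to 3.
7 × 6 × 5 × 4 × 3 = 2520.

2520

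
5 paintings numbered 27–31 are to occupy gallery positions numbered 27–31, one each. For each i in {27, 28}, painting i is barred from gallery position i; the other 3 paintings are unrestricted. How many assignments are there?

78

Let Aᵢ (for i ∈ {27, 28}) be the placements that put painting i in its forbidden gallery position. Any j of these fix j positions, leaving (5−j)! ways to fill the rest, and there are C(2,j) ways to pick which j.
By inclusion–exclusion, the number of valid placements is Σ_{j=0}^{2} (−1)^j C(2,j)·(5−j)!.
Computing: 120 − 48 + 6 = 78.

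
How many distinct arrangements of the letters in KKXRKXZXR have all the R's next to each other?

1120

Treat the 2 copies of R as a single block. The multiset to arrange is then {RR, K, K, K, X, X, X, Z}, 8 items in all.
That gives (8)!/(3!·3!) = 1120 arrangements.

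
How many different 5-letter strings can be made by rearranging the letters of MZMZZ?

10

The 5 letters of MZMZZ have repeats: M appearing twice and Z appearing 3 times.
So there are 5! / (3!·2!) = 10 distinguishable arrangements.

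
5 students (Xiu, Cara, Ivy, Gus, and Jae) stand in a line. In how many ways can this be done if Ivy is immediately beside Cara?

48

Place the 3 others and the Ivy-Cara pair as 4 objects in a line; the pair has 2 internal arrangements.
So the count is 2·(4)! = 48.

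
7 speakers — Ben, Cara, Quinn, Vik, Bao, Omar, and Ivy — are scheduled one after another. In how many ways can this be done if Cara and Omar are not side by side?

There are 7! = 5040 arrangements in all. If Cara and Omar are adjacent, merging them into one block gives 2·(6)! = 1440 arrangements.
Complementary counting: 5040 − 1440 = 3600.

3600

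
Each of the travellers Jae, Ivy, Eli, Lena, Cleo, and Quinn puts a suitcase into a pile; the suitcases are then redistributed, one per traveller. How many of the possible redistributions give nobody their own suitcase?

265

Count assignments avoiding every fixed point. For any j of the 6 travellers fixed to their own suitcase, the other 6−j can be arranged in (6−j)! ways.
By inclusion–exclusion this is Σ_{j=0}^{6} (−1)^j C(6,j)·(6−j)!.
Computing: 720 − 720 + 360 − 120 + 30 − 6 + 1 = 265.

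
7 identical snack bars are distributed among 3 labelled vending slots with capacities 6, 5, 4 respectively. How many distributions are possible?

26

Ignoring the caps, the number of non-negative solutions to x_1+…+x_3 = 7 is C(9,2) = 36.
Subtract solutions that violate a single cap (substitute x_i' = x_i − (cap_i+1)): x_1 ≥ 7 gives C(2,2) = 1; x_2 ≥ 6 gives C(3,2) = 3; x_3 ≥ 5 gives C(4,2) = 6. Together 10.
No two caps can be exceeded simultaneously, so the pair terms are all 0.
By inclusion–exclusion the count is 36 − 10 + 0 = 26.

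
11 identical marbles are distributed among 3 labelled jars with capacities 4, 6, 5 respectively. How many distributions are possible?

15

By stars and bars, unrestricted non-negative solutions to x_1+…+x_3 = 11 number C(11+2,2) = 78.
Subtract solutions that violate a single cap (substitute x_i' = x_i − (cap_i+1)): x_1 ≥ 5 gives C(8,2) = 28; x_2 ≥ 7 gives C(6,2) = 15; x_3 ≥ 6 gives C(7,2) = 21. Together 64.
Add back pairs where two caps are both exceeded: 0 + 1 + 0 = 1.
By inclusion–exclusion the count is 78 − 64 + 1 = 15.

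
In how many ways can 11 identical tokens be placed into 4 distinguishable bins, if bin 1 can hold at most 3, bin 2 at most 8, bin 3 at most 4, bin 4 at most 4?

Ignoring the caps, the number of non-negative solutions to x_1+…+x_4 = 11 is C(14,3) = 364.
Subtract solutions that violate a single cap (substitute x_i' = x_i − (cap_i+1)): x_1 ≥ 4 gives C(10,3) = 120; x_2 ≥ 9 gives C(5,3) = 10; x_3 ≥ 5 gives C(9,3) = 84; x_4 ≥ 5 gives C(9,3) = 84. Together 298.
Add back pairs where two caps are both exceeded: 0 + 10 + 10 + 0 + 0 + 4 = 24.
By inclusion–exclusion the count is 364 − 298 + 24 = 90.

90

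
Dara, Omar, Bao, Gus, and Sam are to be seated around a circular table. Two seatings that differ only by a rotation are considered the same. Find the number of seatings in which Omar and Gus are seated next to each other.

Treat {Omar, Gus} as one unit (2 internal orders) and seat the resulting 4 units around the table: (3)! circular arrangements.
So 2 × (3)! = 2 × 6 = 12.

12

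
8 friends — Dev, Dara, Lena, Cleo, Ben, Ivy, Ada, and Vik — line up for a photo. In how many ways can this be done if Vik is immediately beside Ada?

10080

Place the 6 others and the Vik-Ada pair as 7 objects in a line; the pair has 2 internal arrangements.
So the count is 2·(7)! = 10080.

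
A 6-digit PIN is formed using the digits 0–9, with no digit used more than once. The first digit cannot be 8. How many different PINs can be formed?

The first digit has 10−1 = 9 choices (anything except 8).
The remaining 5 digits are filled from the other 9 symbols without repetition: 9 × 8 × 7 × 6 × 5 = 15120.
Total: 9 × 15120 = 136080.

136080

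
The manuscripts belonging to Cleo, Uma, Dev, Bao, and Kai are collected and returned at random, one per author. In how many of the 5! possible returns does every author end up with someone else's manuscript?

44

This is the derangement count D_5: permutations of 5 items with no fixed point.
By inclusion–exclusion this is Σ_{j=0}^{5} (−1)^j C(5,j)·(5−j)!.
Computing: 120 − 120 + 60 − 20 + 5 − 1 = 44.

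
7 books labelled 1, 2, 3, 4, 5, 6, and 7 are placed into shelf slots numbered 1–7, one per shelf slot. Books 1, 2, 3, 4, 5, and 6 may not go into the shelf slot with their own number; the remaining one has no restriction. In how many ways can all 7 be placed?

Let Aᵢ (for 1 ≤ i ≤ 6) be the placements that put book i in its forbidden shelf slot. Any j of these fix j positions, leaving (7−j)! ways to fill the rest, and there are C(6,j) ways to pick which j.
By inclusion–exclusion, the number of valid placements is Σ_{j=0}^{6} (−1)^j C(6,j)·(7−j)!.
Computing: 5040 − 4320 + 1800 − 480 + 90 − 12 + 1 = 2119.

2119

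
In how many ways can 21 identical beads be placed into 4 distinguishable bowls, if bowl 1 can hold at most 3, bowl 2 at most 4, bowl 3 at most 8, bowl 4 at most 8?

By stars and bars, unrestricted non-negative solutions to x_1+…+x_4 = 21 number C(21+3,3) = 2024.
Subtract solutions that violate a single cap (substitute x_i' = x_i − (cap_i+1)): x_1 ≥ 4 gives C(20,3) = 1140; x_2 ≥ 5 gives C(19,3) = 969; x_3 ≥ 9 gives C(15,3) = 455; x_4 ≥ 9 gives C(15,3) = 455. Together 3019.
Add back pairs where two caps are both exceeded: 455 + 165 + 165 + 120 + 120 + 20 = 1045.
Subtract triples: 20 + 20 + 0 + 0 = 40.
By inclusion–exclusion the count is 2024 − 3019 + 1045 − 40 = 10.

10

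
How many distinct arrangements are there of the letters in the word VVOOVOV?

VVOOVOV has 7 letters with O appearing 3 times and V appearing 4 times.
The number of distinct arrangements is 7!/(4!·3!) = 5040/144 = 35.

35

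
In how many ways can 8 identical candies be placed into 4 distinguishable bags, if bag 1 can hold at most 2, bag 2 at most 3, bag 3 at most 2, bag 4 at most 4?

Ignoring the caps, the number of non-negative solutions to x_1+…+x_4 = 8 is C(11,3) = 165.
Subtract solutions that violate a single cap (substitute x_i' = x_i − (cap_i+1)): x_1 ≥ 3 gives C(8,3) = 56; x_2 ≥ 4 gives C(7,3) = 35; x_3 ≥ 3 gives C(8,3) = 56; x_4 ≥ 5 gives C(6,3) = 20. Together 167.
Add back pairs where two caps are both exceeded: 4 + 10 + 1 + 4 + 0 + 1 = 20.
By inclusion–exclusion the count is 165 − 167 + 20 = 18.

18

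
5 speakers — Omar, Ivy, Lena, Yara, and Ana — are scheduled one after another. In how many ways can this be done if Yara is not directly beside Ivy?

72

Of the 5! = 120 arrangements, those with Yara and Ivy adjacent number 2 × 4! = 48 (treat the pair as a block with 2 internal orders).
Complementary counting: 120 − 48 = 72.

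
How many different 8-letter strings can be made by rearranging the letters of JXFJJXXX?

JXFJJXXX has 8 letters with J appearing 3 times and X appearing 4 times.
So there are 8! / (4!·3!) = 280 distinguishable arrangements.

280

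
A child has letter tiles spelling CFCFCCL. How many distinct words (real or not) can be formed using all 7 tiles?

The 7 letters of CFCFCCL have repeats: C appearing 4 times and F appearing twice.
So there are 7! / (4!·2!) = 105 distinguishable arrangements.

105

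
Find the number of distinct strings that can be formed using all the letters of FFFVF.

5

FFFVF has 5 letters with F appearing 4 times.
Dividing 5! = 120 by 4! = 24 for the repeated letters gives 5.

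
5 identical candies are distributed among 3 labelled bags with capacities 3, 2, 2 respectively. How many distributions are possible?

By stars and bars, unrestricted non-negative solutions to x_1+…+x_3 = 5 number C(5+2,2) = 21.
Subtract solutions that violate a single cap (substitute x_i' = x_i − (cap_i+1)): x_1 ≥ 4 gives C(3,2) = 3; x_2 ≥ 3 gives C(4,2) = 6; x_3 ≥ 3 gives C(4,2) = 6. Together 15.
No two caps can be exceeded simultaneously, so the pair terms are all 0.
By inclusion–exclusion the count is 21 − 15 + 0 = 6.

6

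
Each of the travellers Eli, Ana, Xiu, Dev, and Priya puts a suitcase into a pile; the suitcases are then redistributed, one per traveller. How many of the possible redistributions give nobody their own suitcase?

44

Let Aᵢ be the assignments in which traveller i gets their own suitcase. We want the size of the complement of A₁∪…∪A_5.
By inclusion–exclusion this is Σ_{j=0}^{5} (−1)^j C(5,j)·(5−j)!.
Computing: 120 − 120 + 60 − 20 + 5 − 1 = 44.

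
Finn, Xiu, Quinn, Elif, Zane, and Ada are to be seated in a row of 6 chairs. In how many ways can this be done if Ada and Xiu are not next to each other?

There are 6! = 720 arrangements in all. If Ada and Xiu are adjacent, merging them into one block gives 2·(5)! = 240 arrangements.
Complementary counting: 720 − 240 = 480.

480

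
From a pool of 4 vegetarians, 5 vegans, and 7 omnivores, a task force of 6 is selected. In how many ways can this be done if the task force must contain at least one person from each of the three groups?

Unrestricted: C(16,6) = 8008 ways to pick any 6 of the 16.
Selections missing a whole group: no vegetarians → C(12,6) = 924; no vegans → C(11,6) = 462; no omnivores → C(9,6) = 84.
Add back selections omitting two groups (i.e. drawn from a single group): C(4,6) + C(5,6) + C(7,6) = 7.
By inclusion–exclusion: 8008 − 1470 + 7 = 6545.

6545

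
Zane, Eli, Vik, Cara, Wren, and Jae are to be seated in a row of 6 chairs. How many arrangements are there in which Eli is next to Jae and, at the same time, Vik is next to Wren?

96

Treat {Eli,Jae} as one block (2 orders) and {Vik,Wren} as another (2 orders).
That leaves 4 units to arrange: 2 × 2 × 4! = 4 × 24 = 96.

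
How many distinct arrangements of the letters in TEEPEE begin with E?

With the first slot taken by E, it remains to arrange the other 5 letters (TEPEE).
Those 5 letters have E appearing 3 times, giving (5)!/(3!) = 20.

20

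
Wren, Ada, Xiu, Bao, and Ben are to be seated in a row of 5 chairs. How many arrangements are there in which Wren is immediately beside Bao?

Glue Wren and Bao into one block (2 internal orders), leaving 4 units to arrange in a row.
So the count is 2·(4)! = 48.

48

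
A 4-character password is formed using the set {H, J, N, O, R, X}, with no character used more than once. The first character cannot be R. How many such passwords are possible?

300

The first character has 6−1 = 5 choices (anything except R).
The remaining 3 characters are filled from the other 5 symbols without repetition: 5 × 4 × 3 = 60.
Total: 5 × 60 = 300.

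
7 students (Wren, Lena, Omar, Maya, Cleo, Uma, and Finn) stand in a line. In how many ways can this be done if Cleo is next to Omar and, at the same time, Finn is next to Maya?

480

Treat {Cleo,Omar} as one block (2 orders) and {Finn,Maya} as another (2 orders).
That leaves 5 units to arrange: 2 × 2 × 5! = 4 × 120 = 480.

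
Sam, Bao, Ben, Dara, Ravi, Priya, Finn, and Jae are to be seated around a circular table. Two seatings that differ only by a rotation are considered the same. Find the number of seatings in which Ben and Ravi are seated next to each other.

1440

Glue Ben and Ravi into a block (2 internal orders). Seating 7 units around a circle gives (6)! arrangements.
So 2 × (6)! = 2 × 720 = 1440.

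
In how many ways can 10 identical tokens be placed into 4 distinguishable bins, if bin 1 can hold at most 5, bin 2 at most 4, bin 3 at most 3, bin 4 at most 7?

Without the upper bounds there are C(13,3) = 286 ways to split 10 among 4 bins.
Subtract solutions that violate a single cap (substitute x_i' = x_i − (cap_i+1)): x_1 ≥ 6 gives C(7,3) = 35; x_2 ≥ 5 gives C(8,3) = 56; x_3 ≥ 4 gives C(9,3) = 84; x_4 ≥ 8 gives C(5,3) = 10. Together 185.
Add back pairs where two caps are both exceeded: 0 + 1 + 0 + 4 + 0 + 0 = 5.
By inclusion–exclusion the count is 286 − 185 + 5 = 106.

106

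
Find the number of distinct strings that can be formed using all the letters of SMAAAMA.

105

SMAAAMA has 7 letters with A appearing 4 times and M appearing twice.
Dividing 7! = 5040 by 4!·2! = 48 for the repeated letters gives 105.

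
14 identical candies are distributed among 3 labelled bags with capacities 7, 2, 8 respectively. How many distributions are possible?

Without the upper bounds there are C(16,2) = 120 ways to split 14 among 3 bags.
Subtract solutions that violate a single cap (substitute x_i' = x_i − (cap_i+1)): x_1 ≥ 8 gives C(8,2) = 28; x_2 ≥ 3 gives C(13,2) = 78; x_3 ≥ 9 gives C(7,2) = 21. Together 127.
Add back pairs where two caps are both exceeded: 10 + 0 + 6 = 16.
By inclusion–exclusion the count is 120 − 127 + 16 = 9.

9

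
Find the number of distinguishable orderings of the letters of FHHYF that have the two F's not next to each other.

18

There are 5!/(2!·2!) = 30 arrangements of FHHYF in total.
If the two F's are adjacent, glue them into one block, leaving 4 items to arrange: (4)!/(2!) = 12 ways.
Hence 30 − 12 = 18.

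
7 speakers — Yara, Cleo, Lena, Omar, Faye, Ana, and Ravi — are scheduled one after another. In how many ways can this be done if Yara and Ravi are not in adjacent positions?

3600

Of the 7! = 5040 arrangements, those with Yara and Ravi adjacent number 2 × 6! = 1440 (treat the pair as a block with 2 internal orders).
So 5040 − 1440 = 3600 arrangements keep them apart.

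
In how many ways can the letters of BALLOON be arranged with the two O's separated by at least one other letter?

There are 7!/(2!·2!) = 1260 arrangements of BALLOON in total.
Arrangements with the O's together: treat OO as one letter, giving (6)!/(2!) = 360.
Subtracting, 1260 − 360 = 900 arrangements keep the O's apart.

900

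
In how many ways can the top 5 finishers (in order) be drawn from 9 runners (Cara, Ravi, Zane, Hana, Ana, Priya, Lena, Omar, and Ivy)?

15120

This is an ordered selection of 5 from 9: P(9,5).
That gives 9 × 8 × 7 × 6 × 5 = 15120.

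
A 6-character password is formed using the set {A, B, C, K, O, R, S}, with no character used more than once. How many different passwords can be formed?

5040

This is a permutation of 6 out of 7: P(7,6) = 7!/1!.
That product is 7 × 6 × 5 × 4 × 3 × 2 = 5040.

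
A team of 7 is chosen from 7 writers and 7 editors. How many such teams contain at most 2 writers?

491

Split by how many writers are chosen (0 through 2).
Sum: C(7,0)·C(7,7) + C(7,1)·C(7,6) + C(7,2)·C(7,5) = 1 + 49 + 441 = 491.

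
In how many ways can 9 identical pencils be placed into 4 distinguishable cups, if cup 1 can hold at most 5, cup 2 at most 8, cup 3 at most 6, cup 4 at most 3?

By stars and bars, unrestricted non-negative solutions to x_1+…+x_4 = 9 number C(9+3,3) = 220.
Subtract solutions that violate a single cap (substitute x_i' = x_i − (cap_i+1)): x_1 ≥ 6 gives C(6,3) = 20; x_2 ≥ 9 gives C(3,3) = 1; x_3 ≥ 7 gives C(5,3) = 10; x_4 ≥ 4 gives C(8,3) = 56. Together 87.
No two caps can be exceeded simultaneously, so the pair terms are all 0.
By inclusion–exclusion the count is 220 − 87 + 0 = 133.

133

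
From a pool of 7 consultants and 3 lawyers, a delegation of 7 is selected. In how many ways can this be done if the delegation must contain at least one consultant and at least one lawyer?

119

Unrestricted: C(10,7) = 120 ways to pick any 7 of the 10.
Subtract selections that omit an entire group: no consultants → C(3,7) = 0; no lawyers → C(7,7) = 1.
Both groups omitted at once is impossible, so 120 − 1 = 119.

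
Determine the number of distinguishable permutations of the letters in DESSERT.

1260

The 7 letters of DESSERT have repeats: E appearing twice and S appearing twice.
So there are 7! / (2!·2!) = 1260 distinguishable arrangements.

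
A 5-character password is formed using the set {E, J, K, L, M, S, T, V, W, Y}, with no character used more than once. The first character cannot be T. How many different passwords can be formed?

27216

The first character has 10−1 = 9 choices (anything except T).
The remaining 4 characters are filled from the other 9 symbols without repetition: 9 × 8 × 7 × 6 = 3024.
Total: 9 × 3024 = 27216.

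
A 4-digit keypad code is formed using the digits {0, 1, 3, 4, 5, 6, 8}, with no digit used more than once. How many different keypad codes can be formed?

This is a permutation of 4 out of 7: P(7,4) = 7!/3!.
7 × 6 × 5 × 4 = 840.

840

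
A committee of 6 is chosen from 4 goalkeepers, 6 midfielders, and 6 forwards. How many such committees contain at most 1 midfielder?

Split by how many midfielders are chosen (0 through 1).
Sum: C(6,0)·C(10,6) + C(6,1)·C(10,5) = 210 + 1512 = 1722.

1722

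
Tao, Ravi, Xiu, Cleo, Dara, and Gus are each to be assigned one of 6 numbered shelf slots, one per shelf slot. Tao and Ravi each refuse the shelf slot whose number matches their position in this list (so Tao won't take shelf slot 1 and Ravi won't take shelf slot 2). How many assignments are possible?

Let Aᵢ (for i ∈ {1, 2}) be the placements that put person i in their forbidden shelf slot. Any j of these fix j positions, leaving (6−j)! ways to fill the rest, and there are C(2,j) ways to pick which j.
By inclusion–exclusion, the number of valid placements is Σ_{j=0}^{2} (−1)^j C(2,j)·(6−j)!.
Computing: 720 − 240 + 24 = 504.

504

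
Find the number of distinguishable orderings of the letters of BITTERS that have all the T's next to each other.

Treat the 2 copies of T as a single block. The multiset to arrange is then {TT, B, E, I, R, S}, 6 items in all.
All 6 items are distinct, so there are (6)! = 720 arrangements.

720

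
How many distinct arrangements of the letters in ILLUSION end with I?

2520

With the last slot taken by I, it remains to arrange the other 7 letters (LLUSION).
Those 7 letters have L appearing twice, giving (7)!/(2!) = 2520.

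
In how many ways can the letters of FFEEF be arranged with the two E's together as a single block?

4

Treat the 2 copies of E as a single block. The multiset to arrange is then {EE, F, F, F}, 4 items in all.
That gives (4)!/(3!) = 4 arrangements.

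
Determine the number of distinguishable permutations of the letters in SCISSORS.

1680

The 8 letters of SCISSORS have repeats: S appearing 4 times.
So there are 8! / (4!) = 1680 distinguishable arrangements.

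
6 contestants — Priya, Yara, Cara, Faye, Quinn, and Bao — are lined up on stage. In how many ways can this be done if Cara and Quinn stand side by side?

Place the 4 others and the Cara-Quinn pair as 5 objects in a line; the pair has 2 internal arrangements.
That gives 2 × 5! = 2 × 120 = 240.

240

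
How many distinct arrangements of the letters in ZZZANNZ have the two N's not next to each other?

75

Total arrangements of ZZZANNZ: 7!/(4!·2!) = 105.
If the two N's are adjacent, glue them into one block, leaving 6 items to arrange: (6)!/(4!) = 30 ways.
Subtracting, 105 − 30 = 75 arrangements keep the N's apart.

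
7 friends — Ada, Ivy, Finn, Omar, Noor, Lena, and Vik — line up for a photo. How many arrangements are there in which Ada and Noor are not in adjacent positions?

3600

Of the 7! = 5040 arrangements, those with Ada and Noor adjacent number 2 × 6! = 1440 (treat the pair as a block with 2 internal orders).
So 5040 − 1440 = 3600 arrangements keep them apart.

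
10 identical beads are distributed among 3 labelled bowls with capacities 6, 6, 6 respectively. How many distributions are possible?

36

Ignoring the caps, the number of non-negative solutions to x_1+…+x_3 = 10 is C(12,2) = 66.
Subtract solutions that violate a single cap (substitute x_i' = x_i − (cap_i+1)): x_1 ≥ 7 gives C(5,2) = 10; x_2 ≥ 7 gives C(5,2) = 10; x_3 ≥ 7 gives C(5,2) = 10. Together 30.
No two caps can be exceeded simultaneously, so the pair terms are all 0.
By inclusion–exclusion the count is 66 − 30 + 0 = 36.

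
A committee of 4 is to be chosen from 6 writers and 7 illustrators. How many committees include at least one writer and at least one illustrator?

Total 4-person selections from all 13: C(13,4) = 715.
Selections missing a whole group: no writers → C(7,4) = 35; no illustrators → C(6,4) = 15.
Both groups omitted at once is impossible, so 715 − 50 = 665.

665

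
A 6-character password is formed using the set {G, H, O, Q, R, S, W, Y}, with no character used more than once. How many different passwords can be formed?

This is a permutation of 6 out of 8: P(8,6) = 8!/2!.
That product is 8 × 7 × 6 × 5 × 4 × 3 = 20160.

20160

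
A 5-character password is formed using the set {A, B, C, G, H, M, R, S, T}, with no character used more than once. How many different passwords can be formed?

Choose and order 5 of the 9 symbols: the first character has 9 options, the next 8, and so on down to 5.
9 × 8 × 7 × 6 × 5 = 15120.

15120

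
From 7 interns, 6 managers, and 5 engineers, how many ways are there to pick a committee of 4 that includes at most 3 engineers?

Split by how many engineers are chosen (0 through 3).
Sum: C(5,0)·C(13,4) + C(5,1)·C(13,3) + C(5,2)·C(13,2) + C(5,3)·C(13,1) = 715 + 1430 + 780 + 130 = 3055.

3055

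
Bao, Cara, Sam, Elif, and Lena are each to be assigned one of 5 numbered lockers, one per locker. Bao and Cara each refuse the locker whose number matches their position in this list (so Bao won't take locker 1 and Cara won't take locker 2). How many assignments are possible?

78

Let Aᵢ (for i ∈ {1, 2}) be the placements that put person i in their forbidden locker. Any j of these fix j positions, leaving (5−j)! ways to fill the rest, and there are C(2,j) ways to pick which j.
By inclusion–exclusion, the number of valid placements is Σ_{j=0}^{2} (−1)^j C(2,j)·(5−j)!.
Computing: 120 − 48 + 6 = 78.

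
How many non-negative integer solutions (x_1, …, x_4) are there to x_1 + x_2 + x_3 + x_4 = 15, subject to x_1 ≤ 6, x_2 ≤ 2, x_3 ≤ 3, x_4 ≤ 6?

Without the upper bounds there are C(18,3) = 816 ways to split 15 among 4 variables.
Subtract solutions that violate a single cap (substitute x_i' = x_i − (cap_i+1)): x_1 ≥ 7 gives C(11,3) = 165; x_2 ≥ 3 gives C(15,3) = 455; x_3 ≥ 4 gives C(14,3) = 364; x_4 ≥ 7 gives C(11,3) = 165. Together 1149.
Add back pairs where two caps are both exceeded: 56 + 35 + 4 + 165 + 56 + 35 = 351.
Subtract triples: 4 + 0 + 0 + 4 = 8.
By inclusion–exclusion the count is 816 − 1149 + 351 − 8 = 10.

10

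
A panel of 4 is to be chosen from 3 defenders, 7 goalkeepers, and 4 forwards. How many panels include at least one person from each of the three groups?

Unrestricted: C(14,4) = 1001 ways to pick any 4 of the 14.
Selections missing a whole group: no defenders → C(11,4) = 330; no goalkeepers → C(7,4) = 35; no forwards → C(10,4) = 210.
Add back selections omitting two groups (i.e. drawn from a single group): C(3,4) + C(7,4) + C(4,4) = 36.
By inclusion–exclusion: 1001 − 575 + 36 = 462.

462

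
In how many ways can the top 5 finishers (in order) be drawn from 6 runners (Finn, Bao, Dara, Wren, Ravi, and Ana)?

720

There are 6 choices for 1st place, 5 for 2nd, and so on down to 2 for position 5.
That gives 6 × 5 × 4 × 3 × 2 = 720.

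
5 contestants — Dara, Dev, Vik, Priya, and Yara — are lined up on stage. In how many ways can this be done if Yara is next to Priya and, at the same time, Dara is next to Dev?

Treat {Yara,Priya} as one block (2 orders) and {Dara,Dev} as another (2 orders).
That leaves 3 units to arrange: 2 × 2 × 3! = 4 × 6 = 24.

24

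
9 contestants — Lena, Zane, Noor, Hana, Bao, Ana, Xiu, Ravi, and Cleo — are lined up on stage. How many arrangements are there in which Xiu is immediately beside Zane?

80640

Place the 7 others and the Xiu-Zane pair as 8 objects in a line; the pair has 2 internal arrangements.
So the count is 2·(8)! = 80640.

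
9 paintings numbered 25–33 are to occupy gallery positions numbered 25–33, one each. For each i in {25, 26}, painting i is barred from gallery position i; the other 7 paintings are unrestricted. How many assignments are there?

287280

Let Aᵢ (for i ∈ {25, 26}) be the placements that put painting i in its forbidden gallery position. Any j of these fix j positions, leaving (9−j)! ways to fill the rest, and there are C(2,j) ways to pick which j.
By inclusion–exclusion, the number of valid placements is Σ_{j=0}^{2} (−1)^j C(2,j)·(9−j)!.
Computing: 362880 − 80640 + 5040 = 287280.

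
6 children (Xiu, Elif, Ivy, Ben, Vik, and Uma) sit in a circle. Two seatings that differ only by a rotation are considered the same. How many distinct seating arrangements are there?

120

Fix one person's seat to break rotational symmetry; the remaining 5 people can be arranged in (5)! = 120 ways.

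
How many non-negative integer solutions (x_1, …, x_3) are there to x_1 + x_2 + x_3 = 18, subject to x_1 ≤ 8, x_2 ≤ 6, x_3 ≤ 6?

By stars and bars, unrestricted non-negative solutions to x_1+…+x_3 = 18 number C(18+2,2) = 190.
Subtract solutions that violate a single cap (substitute x_i' = x_i − (cap_i+1)): x_1 ≥ 9 gives C(11,2) = 55; x_2 ≥ 7 gives C(13,2) = 78; x_3 ≥ 7 gives C(13,2) = 78. Together 211.
Add back pairs where two caps are both exceeded: 6 + 6 + 15 = 27.
By inclusion–exclusion the count is 190 − 211 + 27 = 6.

6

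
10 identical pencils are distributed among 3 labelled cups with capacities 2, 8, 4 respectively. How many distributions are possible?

Without the upper bounds there are C(12,2) = 66 ways to split 10 among 3 cups.
Subtract solutions that violate a single cap (substitute x_i' = x_i − (cap_i+1)): x_1 ≥ 3 gives C(9,2) = 36; x_2 ≥ 9 gives C(3,2) = 3; x_3 ≥ 5 gives C(7,2) = 21. Together 60.
Add back pairs where two caps are both exceeded: 0 + 6 + 0 = 6.
By inclusion–exclusion the count is 66 − 60 + 6 = 12.

12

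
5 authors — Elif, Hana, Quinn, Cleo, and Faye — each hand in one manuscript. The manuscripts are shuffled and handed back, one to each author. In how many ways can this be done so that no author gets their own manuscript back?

This is the derangement count D_5: permutations of 5 items with no fixed point.
By inclusion–exclusion this is Σ_{j=0}^{5} (−1)^j C(5,j)·(5−j)!.
Computing: 120 − 120 + 60 − 20 + 5 − 1 = 44.

44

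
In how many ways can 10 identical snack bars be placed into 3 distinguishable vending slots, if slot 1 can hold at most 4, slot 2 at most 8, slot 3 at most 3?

By stars and bars, unrestricted non-negative solutions to x_1+…+x_3 = 10 number C(10+2,2) = 66.
Subtract solutions that violate a single cap (substitute x_i' = x_i − (cap_i+1)): x_1 ≥ 5 gives C(7,2) = 21; x_2 ≥ 9 gives C(3,2) = 3; x_3 ≥ 4 gives C(8,2) = 28. Together 52.
Add back pairs where two caps are both exceeded: 0 + 3 + 0 = 3.
By inclusion–exclusion the count is 66 − 52 + 3 = 17.

17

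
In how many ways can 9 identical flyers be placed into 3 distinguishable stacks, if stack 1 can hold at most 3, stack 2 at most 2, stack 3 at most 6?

6

Ignoring the caps, the number of non-negative solutions to x_1+…+x_3 = 9 is C(11,2) = 55.
Subtract solutions that violate a single cap (substitute x_i' = x_i − (cap_i+1)): x_1 ≥ 4 gives C(7,2) = 21; x_2 ≥ 3 gives C(8,2) = 28; x_3 ≥ 7 gives C(4,2) = 6. Together 55.
Add back pairs where two caps are both exceeded: 6 + 0 + 0 = 6.
By inclusion–exclusion the count is 55 − 55 + 6 = 6.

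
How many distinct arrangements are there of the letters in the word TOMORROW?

The 8 letters of TOMORROW have repeats: O appearing 3 times and R appearing twice.
The number of distinct arrangements is 8!/(3!·2!) = 40320/12 = 3360.

3360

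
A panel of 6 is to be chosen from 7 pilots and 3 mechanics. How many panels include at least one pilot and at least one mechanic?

203

Total 6-person selections from all 10: C(10,6) = 210.
Subtract selections that omit an entire group: no pilots → C(3,6) = 0; no mechanics → C(7,6) = 7.
Both groups omitted at once is impossible, so 210 − 7 = 203.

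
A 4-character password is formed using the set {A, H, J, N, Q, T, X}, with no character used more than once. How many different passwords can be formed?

With no repetition, fill the 4 characters in order: 7 choices, then 6, down to 4.
7 × 6 × 5 × 4 = 840.

840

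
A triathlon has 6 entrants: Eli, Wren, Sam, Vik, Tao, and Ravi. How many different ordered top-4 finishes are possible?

This is an ordered selection of 4 from 6: P(6,4).
That gives 6 × 5 × 4 × 3 = 360.

360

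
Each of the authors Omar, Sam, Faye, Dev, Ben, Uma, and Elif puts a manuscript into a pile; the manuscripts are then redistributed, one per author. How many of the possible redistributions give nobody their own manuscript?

Let Aᵢ be the assignments in which author i gets their own manuscript. We want the size of the complement of A₁∪…∪A_7.
By inclusion–exclusion this is Σ_{j=0}^{7} (−1)^j C(7,j)·(7−j)!.
Computing: 5040 − 5040 + 2520 − 840 + 210 − 42 + 7 − 1 = 1854.

1854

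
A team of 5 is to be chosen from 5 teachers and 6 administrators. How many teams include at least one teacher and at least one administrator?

455

Unrestricted: C(11,5) = 462 ways to pick any 5 of the 11.
Subtract selections that omit an entire group: no teachers → C(6,5) = 6; no administrators → C(5,5) = 1.
Both groups omitted at once is impossible, so 462 − 7 = 455.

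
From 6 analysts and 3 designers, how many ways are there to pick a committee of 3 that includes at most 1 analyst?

19

Split by how many analysts are chosen (0 through 1).
Sum: C(6,0)·C(3,3) + C(6,1)·C(3,2) = 1 + 18 = 19.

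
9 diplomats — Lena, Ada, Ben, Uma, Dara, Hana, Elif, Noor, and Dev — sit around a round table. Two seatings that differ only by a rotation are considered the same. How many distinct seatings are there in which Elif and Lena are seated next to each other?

Treat {Elif, Lena} as one unit (2 internal orders) and seat the resulting 8 units around the table: (7)! circular arrangements.
So 2 × (7)! = 2 × 5040 = 10080.

10080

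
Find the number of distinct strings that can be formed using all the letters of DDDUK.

20

DDDUK has 5 letters with D appearing 3 times.
The number of distinct arrangements is 5!/(3!) = 120/6 = 20.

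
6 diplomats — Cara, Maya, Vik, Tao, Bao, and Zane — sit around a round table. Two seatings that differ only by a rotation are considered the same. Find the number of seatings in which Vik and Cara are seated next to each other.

Glue Vik and Cara into a block (2 internal orders). Seating 5 units around a circle gives (4)! arrangements.
So 2 × (4)! = 2 × 24 = 48.

48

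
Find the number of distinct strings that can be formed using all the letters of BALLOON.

The 7 letters of BALLOON have repeats: L appearing twice and O appearing twice.
So there are 7! / (2!·2!) = 1260 distinguishable arrangements.

1260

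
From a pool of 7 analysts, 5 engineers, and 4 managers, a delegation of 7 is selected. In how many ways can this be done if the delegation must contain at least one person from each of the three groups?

Total 7-person selections from all 16: C(16,7) = 11440.
Selections missing a whole group: no analysts → C(9,7) = 36; no engineers → C(11,7) = 330; no managers → C(12,7) = 792.
Add back selections omitting two groups (i.e. drawn from a single group): C(7,7) + C(5,7) + C(4,7) = 1.
By inclusion–exclusion: 11440 − 1158 + 1 = 10283.

10283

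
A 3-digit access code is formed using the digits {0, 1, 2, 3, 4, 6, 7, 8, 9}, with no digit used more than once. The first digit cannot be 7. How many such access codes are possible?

The first digit has 9−1 = 8 choices (anything except 7).
The remaining 2 digits are filled from the other 8 symbols without repetition: 8 × 7 = 56.
Total: 8 × 56 = 448.

448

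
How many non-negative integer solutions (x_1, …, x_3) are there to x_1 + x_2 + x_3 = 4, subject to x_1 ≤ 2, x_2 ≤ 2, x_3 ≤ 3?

Ignoring the caps, the number of non-negative solutions to x_1+…+x_3 = 4 is C(6,2) = 15.
Subtract solutions that violate a single cap (substitute x_i' = x_i − (cap_i+1)): x_1 ≥ 3 gives C(3,2) = 3; x_2 ≥ 3 gives C(3,2) = 3; x_3 ≥ 4 gives C(2,2) = 1. Together 7.
No two caps can be exceeded simultaneously, so the pair terms are all 0.
By inclusion–exclusion the count is 15 − 7 + 0 = 8.

8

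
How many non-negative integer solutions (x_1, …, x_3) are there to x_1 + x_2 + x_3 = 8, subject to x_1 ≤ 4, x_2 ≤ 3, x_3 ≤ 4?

Without the upper bounds there are C(10,2) = 45 ways to split 8 among 3 variables.
Subtract solutions that violate a single cap (substitute x_i' = x_i − (cap_i+1)): x_1 ≥ 5 gives C(5,2) = 10; x_2 ≥ 4 gives C(6,2) = 15; x_3 ≥ 5 gives C(5,2) = 10. Together 35.
No two caps can be exceeded simultaneously, so the pair terms are all 0.
By inclusion–exclusion the count is 45 − 35 + 0 = 10.

10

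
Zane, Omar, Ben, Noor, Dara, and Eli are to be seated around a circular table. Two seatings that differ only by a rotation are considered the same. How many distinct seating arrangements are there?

Around a circle, 6 distinct people have 6!/6 = (5)! = 120 rotationally distinct seatings.

120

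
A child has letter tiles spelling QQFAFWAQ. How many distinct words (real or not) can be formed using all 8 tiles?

1680

QQFAFWAQ has 8 letters with A appearing twice, F appearing twice, and Q appearing 3 times.
So there are 8! / (3!·2!·2!) = 1680 distinguishable arrangements.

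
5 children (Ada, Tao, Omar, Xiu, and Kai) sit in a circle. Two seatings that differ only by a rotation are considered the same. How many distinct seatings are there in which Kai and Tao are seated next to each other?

Glue Kai and Tao into a block (2 internal orders). Seating 4 units around a circle gives (3)! arrangements.
So 2 × (3)! = 2 × 6 = 12.

12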